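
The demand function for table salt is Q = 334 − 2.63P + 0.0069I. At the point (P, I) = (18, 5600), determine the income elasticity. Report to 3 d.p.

At P = 18, I = 5600: Q = 325.300.
Holding P constant, ∂Q/∂I = 0.0069.
η_I = (∂Q/∂I)·(I/Q) = 0.0069 × (5600/325.300) = 0.119.

0.119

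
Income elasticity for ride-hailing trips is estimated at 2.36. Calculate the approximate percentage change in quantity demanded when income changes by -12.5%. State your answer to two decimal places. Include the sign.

-29.50%

%ΔQ ≈ η × %ΔI = 2.36 × (-12.5%) = -29.50%.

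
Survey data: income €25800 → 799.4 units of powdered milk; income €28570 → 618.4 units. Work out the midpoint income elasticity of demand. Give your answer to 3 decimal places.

ΔQ = 618.4 − 799.4 = -181; midpoint Q̄ = (799.4 + 618.4)/2 = 708.9.
ΔI = 28570 − 25800 = 2770; midpoint Ī = (25800 + 28570)/2 = 27185.
η = (ΔQ/Q̄) ÷ (ΔI/Ī) = (-181/708.9) ÷ (2770/27185) = -2.506.

-2.506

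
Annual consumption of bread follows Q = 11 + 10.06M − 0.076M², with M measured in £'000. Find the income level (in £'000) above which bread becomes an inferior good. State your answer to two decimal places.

dQ/dM = 10.06 − 0.152M.
The good is inferior where dQ/dM < 0. Setting dQ/dM = 0 gives M = 10.06 / 0.152 = 66.18.

66.18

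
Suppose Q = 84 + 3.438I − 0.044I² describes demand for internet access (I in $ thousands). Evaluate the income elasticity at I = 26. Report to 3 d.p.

At I = 26: Q = 143.6440.
dQ/dI = 3.438 − 0.088I = 1.15000.
η = (dQ/dI)·(I/Q) = 1.15000 × (26/143.6440) = 0.208.

0.208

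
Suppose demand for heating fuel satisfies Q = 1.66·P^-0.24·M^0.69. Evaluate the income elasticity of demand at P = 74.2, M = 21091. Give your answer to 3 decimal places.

For a multiplicative demand Q = A·P^α·M^β, the income elasticity is β everywhere.
Here β = 0.69, so η = 0.690.

0.690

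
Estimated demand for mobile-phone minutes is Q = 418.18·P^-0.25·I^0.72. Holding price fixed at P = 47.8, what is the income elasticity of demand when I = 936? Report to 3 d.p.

For a multiplicative demand Q = A·P^α·I^β, the income elasticity is β everywhere.
Here β = 0.72, so η = 0.720.

0.720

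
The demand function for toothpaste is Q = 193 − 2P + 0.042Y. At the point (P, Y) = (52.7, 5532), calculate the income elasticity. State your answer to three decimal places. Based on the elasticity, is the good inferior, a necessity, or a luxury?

At P = 52.7, Y = 5532: Q = 319.944.
Holding P constant, ∂Q/∂Y = 0.042.
η_Y = (∂Q/∂Y)·(Y/Q) = 0.042 × (5532/319.944) = 0.726.
Since 0 < η < 1, this is a necessity.

0.726 (necessity)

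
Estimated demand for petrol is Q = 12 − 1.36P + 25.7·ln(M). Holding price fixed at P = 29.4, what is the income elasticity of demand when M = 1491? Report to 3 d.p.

0.161

At P = 29.4, M = 1491: Q = 159.811.
Holding P constant, ∂Q/∂M = 25.7/M = 0.0172368.
η_M = (∂Q/∂M)·(M/Q) = 0.0172368 × (1491/159.811) = 0.161.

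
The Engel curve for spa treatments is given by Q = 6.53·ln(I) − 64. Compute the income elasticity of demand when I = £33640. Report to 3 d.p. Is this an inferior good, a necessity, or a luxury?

At I = 33640: Q = 4.065.
dQ/dI = 6.53/I = 0.000194114 at this income.
η = (dQ/dI)·(I/Q) = 0.000194114 × (33640/4.065) = 1.606.
Since η > 1, the good is a luxury.

1.606 (luxury)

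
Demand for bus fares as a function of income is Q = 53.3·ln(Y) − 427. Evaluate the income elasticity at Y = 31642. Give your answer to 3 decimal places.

0.425

At Y = 31642: Q = 125.307.
dQ/dY = 53.3/Y = 0.00168447 at this income.
η = (dQ/dY)·(Y/Q) = 0.00168447 × (31642/125.307) = 0.425.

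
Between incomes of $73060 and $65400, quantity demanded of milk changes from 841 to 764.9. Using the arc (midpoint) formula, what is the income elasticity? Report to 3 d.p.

ΔQ = 764.9 − 841 = -76.1; midpoint Q̄ = (841 + 764.9)/2 = 802.95.
ΔI = 65400 − 73060 = -7660; midpoint Ī = (73060 + 65400)/2 = 69230.
η = (ΔQ/Q̄) ÷ (ΔI/Ī) = (-76.1/802.95) ÷ (-7660/69230) = 0.857.

0.857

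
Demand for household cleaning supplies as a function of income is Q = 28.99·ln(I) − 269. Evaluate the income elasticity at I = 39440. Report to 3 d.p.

At I = 39440: Q = 37.788.
dQ/dI = 28.99/I = 0.000735041 at this income.
η = (dQ/dI)·(I/Q) = 0.000735041 × (39440/37.788) = 0.767.

0.767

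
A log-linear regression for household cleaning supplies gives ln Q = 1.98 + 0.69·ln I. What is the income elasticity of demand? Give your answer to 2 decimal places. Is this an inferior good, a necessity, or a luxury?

0.69 (necessity)

In a log-linear demand, the coefficient on ln I is the income elasticity.
So η = 0.69.
0 < η < 1 ⇒ necessity.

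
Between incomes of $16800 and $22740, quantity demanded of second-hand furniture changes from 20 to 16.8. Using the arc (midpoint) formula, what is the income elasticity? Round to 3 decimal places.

-0.579

ΔQ = 16.8 − 20 = -3.2; midpoint Q̄ = (20 + 16.8)/2 = 18.4.
ΔI = 22740 − 16800 = 5940; midpoint Ī = (16800 + 22740)/2 = 19770.
η = (ΔQ/Q̄) ÷ (ΔI/Ī) = (-3.2/18.4) ÷ (5940/19770) = -0.579.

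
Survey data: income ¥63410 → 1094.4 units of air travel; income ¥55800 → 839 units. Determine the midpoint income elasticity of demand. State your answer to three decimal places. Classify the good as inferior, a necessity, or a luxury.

ΔQ = 839 − 1094.4 = -255.4; midpoint Q̄ = (1094.4 + 839)/2 = 966.7.
ΔI = 55800 − 63410 = -7610; midpoint Ī = (63410 + 55800)/2 = 59605.
η = (ΔQ/Q̄) ÷ (ΔI/Ī) = (-255.4/966.7) ÷ (-7610/59605) = 2.069.
η > 1 ⇒ luxury.

2.069 (luxury)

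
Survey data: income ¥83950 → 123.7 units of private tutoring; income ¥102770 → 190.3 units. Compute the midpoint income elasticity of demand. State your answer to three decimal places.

2.104

ΔQ = 190.3 − 123.7 = 66.6; midpoint Q̄ = (123.7 + 190.3)/2 = 157.
ΔI = 102770 − 83950 = 18820; midpoint Ī = (83950 + 102770)/2 = 93360.
η = (ΔQ/Q̄) ÷ (ΔI/Ī) = (66.6/157) ÷ (18820/93360) = 2.104.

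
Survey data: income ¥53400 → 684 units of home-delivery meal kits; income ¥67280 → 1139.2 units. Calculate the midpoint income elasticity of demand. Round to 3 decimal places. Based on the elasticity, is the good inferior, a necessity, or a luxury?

ΔQ = 1139.2 − 684 = 455.2; midpoint Q̄ = (684 + 1139.2)/2 = 911.6.
ΔI = 67280 − 53400 = 13880; midpoint Ī = (53400 + 67280)/2 = 60340.
η = (ΔQ/Q̄) ÷ (ΔI/Ī) = (455.2/911.6) ÷ (13880/60340) = 2.171.
η > 1 ⇒ luxury.

2.171 (luxury)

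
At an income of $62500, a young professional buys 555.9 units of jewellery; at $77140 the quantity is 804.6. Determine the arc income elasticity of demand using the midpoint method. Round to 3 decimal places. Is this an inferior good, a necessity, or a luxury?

ΔQ = 804.6 − 555.9 = 248.7; midpoint Q̄ = (555.9 + 804.6)/2 = 680.25.
ΔI = 77140 − 62500 = 14640; midpoint Ī = (62500 + 77140)/2 = 69820.
η = (ΔQ/Q̄) ÷ (ΔI/Ī) = (248.7/680.25) ÷ (14640/69820) = 1.744.
η > 1 ⇒ luxury.

1.744 (luxury)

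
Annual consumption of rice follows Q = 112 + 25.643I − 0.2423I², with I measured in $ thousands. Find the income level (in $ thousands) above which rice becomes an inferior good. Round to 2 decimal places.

dQ/dI = 25.643 − 0.4846I.
The good is inferior where dQ/dI < 0. Setting dQ/dI = 0 gives I = 25.643 / 0.4846 = 52.92.

52.92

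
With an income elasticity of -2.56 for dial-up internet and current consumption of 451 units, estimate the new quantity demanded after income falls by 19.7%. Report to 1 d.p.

678.4

%ΔQ ≈ η × %ΔI = -2.56 × (-19.7%) = 50.432%.
New Q ≈ 451 × (1 + 0.50432) = 678.4.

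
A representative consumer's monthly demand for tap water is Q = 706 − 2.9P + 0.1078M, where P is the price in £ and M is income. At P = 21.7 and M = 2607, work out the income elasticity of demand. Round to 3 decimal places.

At P = 21.7, M = 2607: Q = 924.105.
Holding P constant, ∂Q/∂M = 0.1078.
η_M = (∂Q/∂M)·(M/Q) = 0.1078 × (2607/924.105) = 0.304.

0.304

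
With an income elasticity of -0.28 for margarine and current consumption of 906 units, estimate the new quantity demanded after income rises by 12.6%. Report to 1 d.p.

874.0

%ΔQ ≈ η × %ΔI = -0.28 × 12.6% = -3.528%.
New Q ≈ 906 × (1 − 0.03528) = 874.0.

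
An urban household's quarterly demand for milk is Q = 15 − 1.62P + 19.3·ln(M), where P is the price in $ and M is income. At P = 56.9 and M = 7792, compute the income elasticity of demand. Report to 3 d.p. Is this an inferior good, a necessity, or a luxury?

0.202 (necessity)

At P = 56.9, M = 7792: Q = 95.766.
Holding P constant, ∂Q/∂M = 19.3/M = 0.0024769.
η_M = (∂Q/∂M)·(M/Q) = 0.0024769 × (7792/95.766) = 0.202.
Since 0 < η < 1, this is a necessity.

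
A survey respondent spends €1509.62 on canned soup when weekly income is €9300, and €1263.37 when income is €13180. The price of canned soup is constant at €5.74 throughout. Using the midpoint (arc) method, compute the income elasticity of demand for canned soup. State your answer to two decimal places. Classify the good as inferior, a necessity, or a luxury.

With a constant price, Q₁ = 1509.62/5.74 = 263.000 and Q₂ = 1263.37/5.74 = 220.099 (equivalently, work directly with expenditure since P cancels).
Midpoint %ΔQ = (1263.37 − 1509.62)/1386.50 = -0.17761; midpoint %ΔI = (13180 − 9300)/11240 = 0.34520.
η = -0.17761 / 0.34520 = -0.51.
η < 0 ⇒ inferior good.

-0.51 (inferior good)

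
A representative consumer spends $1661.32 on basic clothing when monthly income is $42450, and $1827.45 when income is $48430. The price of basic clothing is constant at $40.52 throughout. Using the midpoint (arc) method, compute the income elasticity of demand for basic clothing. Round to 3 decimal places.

0.724

With a constant price, Q₁ = 1661.32/40.52 = 41.000 and Q₂ = 1827.45/40.52 = 45.100 (equivalently, work directly with expenditure since P cancels).
Midpoint %ΔQ = (1827.45 − 1661.32)/1744.39 = 0.09524; midpoint %ΔI = (48430 − 42450)/45440 = 0.13160.
η = 0.09524 / 0.13160 = 0.724.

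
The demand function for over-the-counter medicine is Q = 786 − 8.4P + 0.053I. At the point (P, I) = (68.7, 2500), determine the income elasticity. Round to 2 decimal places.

At P = 68.7, I = 2500: Q = 341.420.
Holding P constant, ∂Q/∂I = 0.053.
η_I = (∂Q/∂I)·(I/Q) = 0.053 × (2500/341.420) = 0.39.

0.39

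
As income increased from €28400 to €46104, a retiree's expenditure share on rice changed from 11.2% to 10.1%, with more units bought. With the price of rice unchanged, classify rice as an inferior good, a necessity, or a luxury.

Quantity rises but the budget share falls as income rises, so 0 < η < 1.

necessity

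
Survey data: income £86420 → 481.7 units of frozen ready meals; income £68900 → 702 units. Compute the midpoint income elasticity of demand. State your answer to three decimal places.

ΔQ = 702 − 481.7 = 220.3; midpoint Q̄ = (481.7 + 702)/2 = 591.85.
ΔI = 68900 − 86420 = -17520; midpoint Ī = (86420 + 68900)/2 = 77660.
η = (ΔQ/Q̄) ÷ (ΔI/Ī) = (220.3/591.85) ÷ (-17520/77660) = -1.650.

-1.650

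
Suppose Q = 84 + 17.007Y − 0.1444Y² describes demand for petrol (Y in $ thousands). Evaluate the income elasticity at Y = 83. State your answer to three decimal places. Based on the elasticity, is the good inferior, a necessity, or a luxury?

-1.154 (inferior good)

At Y = 83: Q = 500.8094.
dQ/dY = 17.007 − 0.2888Y = -6.96340.
η = (dQ/dY)·(Y/Q) = -6.96340 × (83/500.8094) = -1.154.
η < 0 ⇒ inferior good.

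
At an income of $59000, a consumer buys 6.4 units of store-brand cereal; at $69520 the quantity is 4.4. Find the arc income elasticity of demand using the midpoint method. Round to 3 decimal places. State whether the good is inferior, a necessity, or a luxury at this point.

ΔQ = 4.4 − 6.4 = -2; midpoint Q̄ = (6.4 + 4.4)/2 = 5.4.
ΔI = 69520 − 59000 = 10520; midpoint Ī = (59000 + 69520)/2 = 64260.
η = (ΔQ/Q̄) ÷ (ΔI/Ī) = (-2/5.4) ÷ (10520/64260) = -2.262.
η < 0 ⇒ inferior good.

-2.262 (inferior good)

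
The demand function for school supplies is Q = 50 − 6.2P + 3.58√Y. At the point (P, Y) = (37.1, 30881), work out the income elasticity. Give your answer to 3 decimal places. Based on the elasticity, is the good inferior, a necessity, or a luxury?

0.700 (necessity)

At P = 37.1, Y = 30881: Q = 449.093.
Holding P constant, ∂Q/∂Y = 3.58/(2√Y) = 0.0101861.
η_Y = (∂Q/∂Y)·(Y/Q) = 0.0101861 × (30881/449.093) = 0.700.
Since 0 < η < 1, this is a necessity.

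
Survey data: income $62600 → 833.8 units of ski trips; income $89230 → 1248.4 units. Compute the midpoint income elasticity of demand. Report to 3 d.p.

1.135

ΔQ = 1248.4 − 833.8 = 414.6; midpoint Q̄ = (833.8 + 1248.4)/2 = 1041.1.
ΔI = 89230 − 62600 = 26630; midpoint Ī = (62600 + 89230)/2 = 75915.
η = (ΔQ/Q̄) ÷ (ΔI/Ī) = (414.6/1041.1) ÷ (26630/75915) = 1.135.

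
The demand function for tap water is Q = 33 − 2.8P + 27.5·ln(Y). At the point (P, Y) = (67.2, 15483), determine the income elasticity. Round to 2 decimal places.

At P = 67.2, Y = 15483: Q = 110.146.
Holding P constant, ∂Q/∂Y = 27.5/Y = 0.00177614.
η_Y = (∂Q/∂Y)·(Y/Q) = 0.00177614 × (15483/110.146) = 0.25.

0.25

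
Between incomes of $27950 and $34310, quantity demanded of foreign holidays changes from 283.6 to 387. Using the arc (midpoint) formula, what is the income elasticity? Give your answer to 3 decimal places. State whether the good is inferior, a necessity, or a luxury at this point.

ΔQ = 387 − 283.6 = 103.4; midpoint Q̄ = (283.6 + 387)/2 = 335.3.
ΔI = 34310 − 27950 = 6360; midpoint Ī = (27950 + 34310)/2 = 31130.
η = (ΔQ/Q̄) ÷ (ΔI/Ī) = (103.4/335.3) ÷ (6360/31130) = 1.509.
η > 1 ⇒ luxury.

1.509 (luxury)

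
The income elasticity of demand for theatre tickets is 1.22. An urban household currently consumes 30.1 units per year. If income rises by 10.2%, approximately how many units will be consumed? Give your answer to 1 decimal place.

33.8

%ΔQ ≈ η × %ΔI = 1.22 × 10.2% = 12.444%.
New Q ≈ 30.1 × (1 + 0.12444) = 33.8.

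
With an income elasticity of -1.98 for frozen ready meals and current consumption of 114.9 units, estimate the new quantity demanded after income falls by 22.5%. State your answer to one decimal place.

166.1

%ΔQ ≈ η × %ΔI = -1.98 × (-22.5%) = 44.55%.
New Q ≈ 114.9 × (1 + 0.4455) = 166.1.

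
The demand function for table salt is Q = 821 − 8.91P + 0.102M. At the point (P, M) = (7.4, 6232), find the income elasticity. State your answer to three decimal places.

At P = 7.4, M = 6232: Q = 1390.730.
Holding P constant, ∂Q/∂M = 0.102.
η_M = (∂Q/∂M)·(M/Q) = 0.102 × (6232/1390.730) = 0.457.

0.457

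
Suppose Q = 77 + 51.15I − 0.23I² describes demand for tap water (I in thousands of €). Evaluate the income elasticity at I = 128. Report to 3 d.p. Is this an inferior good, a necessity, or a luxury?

At I = 128: Q = 2855.8800.
dQ/dI = 51.15 − 0.46I = -7.73000.
η = (dQ/dI)·(I/Q) = -7.73000 × (128/2855.8800) = -0.346.
η < 0 ⇒ inferior good.

-0.346 (inferior good)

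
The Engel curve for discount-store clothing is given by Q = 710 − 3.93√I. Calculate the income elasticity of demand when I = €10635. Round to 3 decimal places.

-0.665

At I = 10635: Q = 304.714.
dQ/dI = -3.93/(2√I) = -0.0190543 at this income.
η = (dQ/dI)·(I/Q) = -0.0190543 × (10635/304.714) = -0.665.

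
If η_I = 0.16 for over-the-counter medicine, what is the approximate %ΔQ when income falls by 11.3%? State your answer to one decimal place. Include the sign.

-1.8%

%ΔQ ≈ η × %ΔI = 0.16 × (-11.3%) = -1.8%.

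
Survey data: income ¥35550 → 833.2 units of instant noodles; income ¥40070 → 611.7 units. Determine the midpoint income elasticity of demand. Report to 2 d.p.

-2.56

ΔQ = 611.7 − 833.2 = -221.5; midpoint Q̄ = (833.2 + 611.7)/2 = 722.45.
ΔI = 40070 − 35550 = 4520; midpoint Ī = (35550 + 40070)/2 = 37810.
η = (ΔQ/Q̄) ÷ (ΔI/Ī) = (-221.5/722.45) ÷ (4520/37810) = -2.56.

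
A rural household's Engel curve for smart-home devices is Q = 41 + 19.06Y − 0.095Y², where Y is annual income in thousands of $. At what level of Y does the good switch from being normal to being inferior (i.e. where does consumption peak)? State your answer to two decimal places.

100.32

dQ/dY = 19.06 − 0.19Y.
The good is inferior where dQ/dY < 0. Setting dQ/dY = 0 gives Y = 19.06 / 0.19 = 100.32.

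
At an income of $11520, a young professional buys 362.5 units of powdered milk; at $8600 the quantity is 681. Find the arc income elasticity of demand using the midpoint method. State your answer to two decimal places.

-2.10

ΔQ = 681 − 362.5 = 318.5; midpoint Q̄ = (362.5 + 681)/2 = 521.75.
ΔI = 8600 − 11520 = -2920; midpoint Ī = (11520 + 8600)/2 = 10060.
η = (ΔQ/Q̄) ÷ (ΔI/Ī) = (318.5/521.75) ÷ (-2920/10060) = -2.10.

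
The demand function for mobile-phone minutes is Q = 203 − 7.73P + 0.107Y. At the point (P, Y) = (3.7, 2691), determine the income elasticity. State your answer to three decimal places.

0.623

At P = 3.7, Y = 2691: Q = 462.336.
Holding P constant, ∂Q/∂Y = 0.107.
η_Y = (∂Q/∂Y)·(Y/Q) = 0.107 × (2691/462.336) = 0.623.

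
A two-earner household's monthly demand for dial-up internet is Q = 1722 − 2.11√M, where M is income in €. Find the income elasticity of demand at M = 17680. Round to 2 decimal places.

-0.10

At M = 17680: Q = 1441.441.
dQ/dM = -2.11/(2√M) = -0.00793435 at this income.
η = (dQ/dM)·(M/Q) = -0.00793435 × (17680/1441.441) = -0.10.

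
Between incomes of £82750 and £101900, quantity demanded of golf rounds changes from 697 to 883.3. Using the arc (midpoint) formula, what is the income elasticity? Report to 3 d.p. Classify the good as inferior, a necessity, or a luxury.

1.137 (luxury)

ΔQ = 883.3 − 697 = 186.3; midpoint Q̄ = (697 + 883.3)/2 = 790.15.
ΔI = 101900 − 82750 = 19150; midpoint Ī = (82750 + 101900)/2 = 92325.
η = (ΔQ/Q̄) ÷ (ΔI/Ī) = (186.3/790.15) ÷ (19150/92325) = 1.137.
η > 1 ⇒ luxury.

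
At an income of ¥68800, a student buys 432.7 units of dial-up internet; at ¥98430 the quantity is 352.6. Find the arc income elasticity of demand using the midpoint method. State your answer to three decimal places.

ΔQ = 352.6 − 432.7 = -80.1; midpoint Q̄ = (432.7 + 352.6)/2 = 392.65.
ΔI = 98430 − 68800 = 29630; midpoint Ī = (68800 + 98430)/2 = 83615.
η = (ΔQ/Q̄) ÷ (ΔI/Ī) = (-80.1/392.65) ÷ (29630/83615) = -0.576.

-0.576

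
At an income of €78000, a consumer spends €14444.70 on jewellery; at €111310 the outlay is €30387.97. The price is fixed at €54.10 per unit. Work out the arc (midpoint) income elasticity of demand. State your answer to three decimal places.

With a constant price, Q₁ = 14444.70/54.10 = 267.000 and Q₂ = 30387.97/54.10 = 561.700 (equivalently, work directly with expenditure since P cancels).
Midpoint %ΔQ = (30387.97 − 14444.70)/22416.34 = 0.71123; midpoint %ΔI = (111310 − 78000)/94655 = 0.35191.
η = 0.71123 / 0.35191 = 2.021.

2.021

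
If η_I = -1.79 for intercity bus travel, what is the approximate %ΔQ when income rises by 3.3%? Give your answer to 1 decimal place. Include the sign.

-5.9%

%ΔQ ≈ η × %ΔI = -1.79 × 3.3% = -5.9%.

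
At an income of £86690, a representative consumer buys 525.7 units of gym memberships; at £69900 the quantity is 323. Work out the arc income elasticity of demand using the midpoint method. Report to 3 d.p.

ΔQ = 323 − 525.7 = -202.7; midpoint Q̄ = (525.7 + 323)/2 = 424.35.
ΔI = 69900 − 86690 = -16790; midpoint Ī = (86690 + 69900)/2 = 78295.
η = (ΔQ/Q̄) ÷ (ΔI/Ī) = (-202.7/424.35) ÷ (-16790/78295) = 2.227.

2.227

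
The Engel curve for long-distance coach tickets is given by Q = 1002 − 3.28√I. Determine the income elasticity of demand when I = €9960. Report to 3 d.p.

At I = 9960: Q = 674.657.
dQ/dI = -3.28/(2√I) = -0.0164329 at this income.
η = (dQ/dI)·(I/Q) = -0.0164329 × (9960/674.657) = -0.243.

-0.243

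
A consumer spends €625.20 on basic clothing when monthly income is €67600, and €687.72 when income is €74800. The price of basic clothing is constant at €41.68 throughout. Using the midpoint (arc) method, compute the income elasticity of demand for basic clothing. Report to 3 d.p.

0.942

With a constant price, Q₁ = 625.20/41.68 = 15.000 and Q₂ = 687.72/41.68 = 16.500 (equivalently, work directly with expenditure since P cancels).
Midpoint %ΔQ = (687.72 − 625.20)/656.46 = 0.09524; midpoint %ΔI = (74800 − 67600)/71200 = 0.10112.
η = 0.09524 / 0.10112 = 0.942.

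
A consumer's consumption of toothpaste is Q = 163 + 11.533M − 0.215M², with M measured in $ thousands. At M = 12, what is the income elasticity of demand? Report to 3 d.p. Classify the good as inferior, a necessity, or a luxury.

0.283 (necessity)

At M = 12: Q = 270.4360.
dQ/dM = 11.533 − 0.43M = 6.37300.
η = (dQ/dM)·(M/Q) = 6.37300 × (12/270.4360) = 0.283.
0 < η < 1 ⇒ necessity.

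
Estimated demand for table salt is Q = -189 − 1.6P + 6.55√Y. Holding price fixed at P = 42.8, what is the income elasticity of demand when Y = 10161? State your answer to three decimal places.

0.820

At P = 42.8, Y = 10161: Q = 402.772.
Holding P constant, ∂Q/∂Y = 6.55/(2√Y) = 0.0324895.
η_Y = (∂Q/∂Y)·(Y/Q) = 0.0324895 × (10161/402.772) = 0.820.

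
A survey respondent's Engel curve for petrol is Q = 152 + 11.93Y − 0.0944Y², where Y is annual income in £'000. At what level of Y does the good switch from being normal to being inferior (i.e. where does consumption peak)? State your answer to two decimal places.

dQ/dY = 11.93 − 0.1888Y.
The good is inferior where dQ/dY < 0. Setting dQ/dY = 0 gives Y = 11.93 / 0.1888 = 63.19.

63.19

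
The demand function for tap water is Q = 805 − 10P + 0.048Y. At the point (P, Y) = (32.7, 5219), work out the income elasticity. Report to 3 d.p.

At P = 32.7, Y = 5219: Q = 728.512.
Holding P constant, ∂Q/∂Y = 0.048.
η_Y = (∂Q/∂Y)·(Y/Q) = 0.048 × (5219/728.512) = 0.344.

0.344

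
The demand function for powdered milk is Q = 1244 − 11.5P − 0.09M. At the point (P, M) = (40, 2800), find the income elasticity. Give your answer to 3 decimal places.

At P = 40, M = 2800: Q = 532.000.
Holding P constant, ∂Q/∂M = −0.09.
η_M = (∂Q/∂M)·(M/Q) = -0.09 × (2800/532.000) = -0.474.

-0.474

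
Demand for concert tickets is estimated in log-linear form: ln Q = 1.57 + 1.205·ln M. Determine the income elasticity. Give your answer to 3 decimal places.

In a log-linear demand, the coefficient on ln M is the income elasticity.
So η = 1.205.

1.205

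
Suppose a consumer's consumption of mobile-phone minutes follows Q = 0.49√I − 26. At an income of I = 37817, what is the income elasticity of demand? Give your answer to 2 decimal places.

0.69

At I = 37817: Q = 69.288.
dQ/dI = 0.49/(2√I) = 0.00125986 at this income.
η = (dQ/dI)·(I/Q) = 0.00125986 × (37817/69.288) = 0.69.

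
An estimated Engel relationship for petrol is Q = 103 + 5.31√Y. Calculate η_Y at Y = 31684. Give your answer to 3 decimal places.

0.451

At Y = 31684: Q = 1048.180.
dQ/dY = 5.31/(2√Y) = 0.0149157 at this income.
η = (dQ/dY)·(Y/Q) = 0.0149157 × (31684/1048.180) = 0.451.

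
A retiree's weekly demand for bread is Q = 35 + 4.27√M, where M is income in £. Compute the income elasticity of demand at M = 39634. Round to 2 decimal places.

At M = 39634: Q = 885.084.
dQ/dM = 4.27/(2√M) = 0.0107242 at this income.
η = (dQ/dM)·(M/Q) = 0.0107242 × (39634/885.084) = 0.48.

0.48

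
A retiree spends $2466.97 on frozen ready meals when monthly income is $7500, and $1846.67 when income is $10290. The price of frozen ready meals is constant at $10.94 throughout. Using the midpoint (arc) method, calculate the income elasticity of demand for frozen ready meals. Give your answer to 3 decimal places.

With a constant price, Q₁ = 2466.97/10.94 = 225.500 and Q₂ = 1846.67/10.94 = 168.800 (equivalently, work directly with expenditure since P cancels).
Midpoint %ΔQ = (1846.67 − 2466.97)/2156.82 = -0.28760; midpoint %ΔI = (10290 − 7500)/8895 = 0.31366.
η = -0.28760 / 0.31366 = -0.917.

-0.917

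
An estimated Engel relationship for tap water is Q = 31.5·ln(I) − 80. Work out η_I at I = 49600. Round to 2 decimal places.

At I = 49600: Q = 260.570.
dQ/dI = 31.5/I = 0.000635081 at this income.
η = (dQ/dI)·(I/Q) = 0.000635081 × (49600/260.570) = 0.12.

0.12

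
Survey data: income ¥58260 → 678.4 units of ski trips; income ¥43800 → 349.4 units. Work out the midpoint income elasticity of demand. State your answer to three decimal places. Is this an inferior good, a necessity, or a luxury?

ΔQ = 349.4 − 678.4 = -329; midpoint Q̄ = (678.4 + 349.4)/2 = 513.9.
ΔI = 43800 − 58260 = -14460; midpoint Ī = (58260 + 43800)/2 = 51030.
η = (ΔQ/Q̄) ÷ (ΔI/Ī) = (-329/513.9) ÷ (-14460/51030) = 2.259.
η > 1 ⇒ luxury.

2.259 (luxury)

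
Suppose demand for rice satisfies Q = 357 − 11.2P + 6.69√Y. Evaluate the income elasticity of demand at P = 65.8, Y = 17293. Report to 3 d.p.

0.880

At P = 65.8, Y = 17293: Q = 499.794.
Holding P constant, ∂Q/∂Y = 6.69/(2√Y) = 0.0254367.
η_Y = (∂Q/∂Y)·(Y/Q) = 0.0254367 × (17293/499.794) = 0.880.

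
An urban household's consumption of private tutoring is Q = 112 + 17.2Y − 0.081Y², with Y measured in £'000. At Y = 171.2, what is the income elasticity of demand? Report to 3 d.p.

At Y = 171.2: Q = 682.5754.
dQ/dY = 17.2 − 0.162Y = -10.53440.
η = (dQ/dY)·(Y/Q) = -10.53440 × (171.2/682.5754) = -2.642.

-2.642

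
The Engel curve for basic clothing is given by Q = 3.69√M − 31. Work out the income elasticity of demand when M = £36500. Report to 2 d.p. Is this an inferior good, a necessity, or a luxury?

At M = 36500: Q = 673.974.
dQ/dM = 3.69/(2√M) = 0.00965717 at this income.
η = (dQ/dM)·(M/Q) = 0.00965717 × (36500/673.974) = 0.52.
Since 0 < η < 1, the good is a necessity.

0.52 (necessity)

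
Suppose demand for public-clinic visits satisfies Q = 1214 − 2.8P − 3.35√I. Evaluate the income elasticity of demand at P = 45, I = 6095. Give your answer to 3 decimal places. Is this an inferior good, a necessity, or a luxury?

At P = 45, I = 6095: Q = 826.464.
Holding P constant, ∂Q/∂I = -3.35/(2√I) = -0.021455.
η_I = (∂Q/∂I)·(I/Q) = -0.021455 × (6095/826.464) = -0.158.
Since η < 0, this is an inferior good.

-0.158 (inferior good)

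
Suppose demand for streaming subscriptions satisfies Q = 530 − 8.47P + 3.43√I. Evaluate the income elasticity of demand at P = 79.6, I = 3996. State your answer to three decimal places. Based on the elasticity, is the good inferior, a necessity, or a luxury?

1.493 (luxury)

At P = 79.6, I = 3996: Q = 72.612.
Holding P constant, ∂Q/∂I = 3.43/(2√I) = 0.0271301.
η_I = (∂Q/∂I)·(I/Q) = 0.0271301 × (3996/72.612) = 1.493.
Since η > 1, this is a luxury.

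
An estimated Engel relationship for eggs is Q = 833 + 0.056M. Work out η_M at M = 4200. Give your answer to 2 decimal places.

0.22

At M = 4200: Q = 1068.200.
dQ/dM = 0.056.
η = (dQ/dM)·(M/Q) = 0.056 × (4200/1068.200) = 0.22.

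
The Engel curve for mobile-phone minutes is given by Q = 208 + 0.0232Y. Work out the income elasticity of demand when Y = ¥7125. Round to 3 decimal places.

At Y = 7125: Q = 373.300.
dQ/dY = 0.0232.
η = (dQ/dY)·(Y/Q) = 0.0232 × (7125/373.300) = 0.443.

0.443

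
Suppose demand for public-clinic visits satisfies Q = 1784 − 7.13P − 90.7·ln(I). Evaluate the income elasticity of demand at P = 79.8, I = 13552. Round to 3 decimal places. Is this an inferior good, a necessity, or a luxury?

-0.258 (inferior good)

At P = 79.8, I = 13552: Q = 352.080.
Holding P constant, ∂Q/∂I = -90.7/I = -0.00669274.
η_I = (∂Q/∂I)·(I/Q) = -0.00669274 × (13552/352.080) = -0.258.
Since η < 0, this is an inferior good.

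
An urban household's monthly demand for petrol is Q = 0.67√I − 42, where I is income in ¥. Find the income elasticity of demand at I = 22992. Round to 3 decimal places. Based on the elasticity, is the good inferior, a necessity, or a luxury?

0.852 (necessity)

At I = 22992: Q = 59.593.
dQ/dI = 0.67/(2√I) = 0.00220931 at this income.
η = (dQ/dI)·(I/Q) = 0.00220931 × (22992/59.593) = 0.852.
Since 0 < η < 1, the good is a necessity.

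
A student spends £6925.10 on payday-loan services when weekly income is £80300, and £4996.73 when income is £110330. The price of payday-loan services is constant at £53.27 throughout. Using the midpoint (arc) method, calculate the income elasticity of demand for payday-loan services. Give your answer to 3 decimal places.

-1.027

With a constant price, Q₁ = 6925.10/53.27 = 130.000 and Q₂ = 4996.73/53.27 = 93.800 (equivalently, work directly with expenditure since P cancels).
Midpoint %ΔQ = (4996.73 − 6925.10)/5960.92 = -0.32350; midpoint %ΔI = (110330 − 80300)/95315 = 0.31506.
η = -0.32350 / 0.31506 = -1.027.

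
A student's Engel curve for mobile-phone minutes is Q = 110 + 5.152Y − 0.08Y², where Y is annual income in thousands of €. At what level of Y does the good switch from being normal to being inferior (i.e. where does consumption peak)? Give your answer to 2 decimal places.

32.20

dQ/dY = 5.152 − 0.16Y.
The good is inferior where dQ/dY < 0. Setting dQ/dY = 0 gives Y = 5.152 / 0.16 = 32.20.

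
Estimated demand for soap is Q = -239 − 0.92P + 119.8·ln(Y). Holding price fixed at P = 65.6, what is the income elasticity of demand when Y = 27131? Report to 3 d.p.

At P = 65.6, Y = 27131: Q = 923.618.
Holding P constant, ∂Q/∂Y = 119.8/Y = 0.00441561.
η_Y = (∂Q/∂Y)·(Y/Q) = 0.00441561 × (27131/923.618) = 0.130.

0.130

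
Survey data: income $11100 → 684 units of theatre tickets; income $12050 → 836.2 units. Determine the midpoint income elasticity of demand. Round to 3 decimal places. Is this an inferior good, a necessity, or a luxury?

2.440 (luxury)

ΔQ = 836.2 − 684 = 152.2; midpoint Q̄ = (684 + 836.2)/2 = 760.1.
ΔI = 12050 − 11100 = 950; midpoint Ī = (11100 + 12050)/2 = 11575.
η = (ΔQ/Q̄) ÷ (ΔI/Ī) = (152.2/760.1) ÷ (950/11575) = 2.440.
η > 1 ⇒ luxury.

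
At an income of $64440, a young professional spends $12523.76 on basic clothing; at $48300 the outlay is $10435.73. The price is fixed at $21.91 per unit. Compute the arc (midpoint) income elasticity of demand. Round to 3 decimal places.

0.635

With a constant price, Q₁ = 12523.76/21.91 = 571.600 and Q₂ = 10435.73/21.91 = 476.300 (equivalently, work directly with expenditure since P cancels).
Midpoint %ΔQ = (10435.73 − 12523.76)/11479.75 = -0.18189; midpoint %ΔI = (48300 − 64440)/56370 = -0.28632.
η = -0.18189 / -0.28632 = 0.635.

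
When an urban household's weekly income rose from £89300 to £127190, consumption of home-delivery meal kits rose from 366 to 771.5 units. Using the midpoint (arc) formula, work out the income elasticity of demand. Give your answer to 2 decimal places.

ΔQ = 771.5 − 366 = 405.5; midpoint Q̄ = (366 + 771.5)/2 = 568.75.
ΔI = 127190 − 89300 = 37890; midpoint Ī = (89300 + 127190)/2 = 108245.
η = (ΔQ/Q̄) ÷ (ΔI/Ī) = (405.5/568.75) ÷ (37890/108245) = 2.04.

2.04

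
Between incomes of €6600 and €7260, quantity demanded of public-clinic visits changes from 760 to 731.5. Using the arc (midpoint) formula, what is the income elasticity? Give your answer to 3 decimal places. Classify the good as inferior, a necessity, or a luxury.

-0.401 (inferior good)

ΔQ = 731.5 − 760 = -28.5; midpoint Q̄ = (760 + 731.5)/2 = 745.75.
ΔI = 7260 − 6600 = 660; midpoint Ī = (6600 + 7260)/2 = 6930.
η = (ΔQ/Q̄) ÷ (ΔI/Ī) = (-28.5/745.75) ÷ (660/6930) = -0.401.
η < 0 ⇒ inferior good.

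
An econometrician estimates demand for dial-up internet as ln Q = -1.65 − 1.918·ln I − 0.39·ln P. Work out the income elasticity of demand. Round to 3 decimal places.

-1.918

In a log-linear demand, the coefficient on ln I is the income elasticity.
So η = -1.918.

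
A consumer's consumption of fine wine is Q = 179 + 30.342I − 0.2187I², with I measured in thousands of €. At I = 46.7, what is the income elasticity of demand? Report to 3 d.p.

At I = 46.7: Q = 1119.0108.
dQ/dI = 30.342 − 0.4374I = 9.91542.
η = (dQ/dI)·(I/Q) = 9.91542 × (46.7/1119.0108) = 0.414.

0.414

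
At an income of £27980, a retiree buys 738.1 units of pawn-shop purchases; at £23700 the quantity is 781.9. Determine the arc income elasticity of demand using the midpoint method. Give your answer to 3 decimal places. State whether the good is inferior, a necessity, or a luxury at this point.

ΔQ = 781.9 − 738.1 = 43.8; midpoint Q̄ = (738.1 + 781.9)/2 = 760.
ΔI = 23700 − 27980 = -4280; midpoint Ī = (27980 + 23700)/2 = 25840.
η = (ΔQ/Q̄) ÷ (ΔI/Ī) = (43.8/760) ÷ (-4280/25840) = -0.348.
η < 0 ⇒ inferior good.

-0.348 (inferior good)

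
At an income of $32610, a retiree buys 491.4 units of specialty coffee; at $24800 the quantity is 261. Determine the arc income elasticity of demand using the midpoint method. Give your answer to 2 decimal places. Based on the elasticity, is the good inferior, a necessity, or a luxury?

2.25 (luxury)

ΔQ = 261 − 491.4 = -230.4; midpoint Q̄ = (491.4 + 261)/2 = 376.2.
ΔI = 24800 − 32610 = -7810; midpoint Ī = (32610 + 24800)/2 = 28705.
η = (ΔQ/Q̄) ÷ (ΔI/Ī) = (-230.4/376.2) ÷ (-7810/28705) = 2.25.
η > 1 ⇒ luxury.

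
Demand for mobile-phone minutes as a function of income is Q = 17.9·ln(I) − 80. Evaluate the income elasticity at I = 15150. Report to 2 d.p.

At I = 15150: Q = 92.301.
dQ/dI = 17.9/I = 0.00118152 at this income.
η = (dQ/dI)·(I/Q) = 0.00118152 × (15150/92.301) = 0.19.

0.19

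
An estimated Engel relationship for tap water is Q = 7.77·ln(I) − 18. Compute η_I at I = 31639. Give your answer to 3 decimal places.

At I = 31639: Q = 62.514.
dQ/dI = 7.77/I = 0.000245583 at this income.
η = (dQ/dI)·(I/Q) = 0.000245583 × (31639/62.514) = 0.124.

0.124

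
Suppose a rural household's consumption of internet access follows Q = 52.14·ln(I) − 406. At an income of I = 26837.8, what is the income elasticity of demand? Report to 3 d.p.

At I = 26837.8: Q = 125.701.
dQ/dI = 52.14/I = 0.00194278 at this income.
η = (dQ/dI)·(I/Q) = 0.00194278 × (26837.8/125.701) = 0.415.

0.415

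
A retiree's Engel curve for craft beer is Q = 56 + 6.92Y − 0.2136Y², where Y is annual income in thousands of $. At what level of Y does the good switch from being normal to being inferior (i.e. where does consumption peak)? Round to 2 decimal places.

dQ/dY = 6.92 − 0.4272Y.
The good is inferior where dQ/dY < 0. Setting dQ/dY = 0 gives Y = 6.92 / 0.4272 = 16.20.

16.20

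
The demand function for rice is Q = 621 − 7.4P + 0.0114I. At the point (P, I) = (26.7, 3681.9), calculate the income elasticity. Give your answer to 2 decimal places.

At P = 26.7, I = 3681.9: Q = 465.394.
Holding P constant, ∂Q/∂I = 0.0114.
η_I = (∂Q/∂I)·(I/Q) = 0.0114 × (3681.9/465.394) = 0.09.

0.09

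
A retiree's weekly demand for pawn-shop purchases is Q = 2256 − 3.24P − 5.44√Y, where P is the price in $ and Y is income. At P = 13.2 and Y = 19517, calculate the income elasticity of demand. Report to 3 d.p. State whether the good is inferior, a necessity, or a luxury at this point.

-0.261 (inferior good)

At P = 13.2, Y = 19517: Q = 1453.246.
Holding P constant, ∂Q/∂Y = -5.44/(2√Y) = -0.0194698.
η_Y = (∂Q/∂Y)·(Y/Q) = -0.0194698 × (19517/1453.246) = -0.261.
Since η < 0, this is an inferior good.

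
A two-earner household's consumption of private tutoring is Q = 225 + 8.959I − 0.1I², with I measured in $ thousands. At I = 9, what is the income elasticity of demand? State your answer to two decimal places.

At I = 9: Q = 297.5310.
dQ/dI = 8.959 − 0.2I = 7.15900.
η = (dQ/dI)·(I/Q) = 7.15900 × (9/297.5310) = 0.22.

0.22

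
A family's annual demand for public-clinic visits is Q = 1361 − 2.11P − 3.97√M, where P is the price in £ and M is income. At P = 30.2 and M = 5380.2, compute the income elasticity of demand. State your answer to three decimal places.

At P = 30.2, M = 5380.2: Q = 1006.079.
Holding P constant, ∂Q/∂M = -3.97/(2√M) = -0.0270621.
η_M = (∂Q/∂M)·(M/Q) = -0.0270621 × (5380.2/1006.079) = -0.145.

-0.145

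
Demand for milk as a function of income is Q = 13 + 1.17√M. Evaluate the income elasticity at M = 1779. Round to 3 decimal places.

0.396

At M = 1779: Q = 62.348.
dQ/dM = 1.17/(2√M) = 0.0138697 at this income.
η = (dQ/dM)·(M/Q) = 0.0138697 × (1779/62.348) = 0.396.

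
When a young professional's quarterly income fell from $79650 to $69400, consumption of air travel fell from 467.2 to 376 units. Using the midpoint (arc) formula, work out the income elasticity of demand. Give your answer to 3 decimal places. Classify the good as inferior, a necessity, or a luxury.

ΔQ = 376 − 467.2 = -91.2; midpoint Q̄ = (467.2 + 376)/2 = 421.6.
ΔI = 69400 − 79650 = -10250; midpoint Ī = (79650 + 69400)/2 = 74525.
η = (ΔQ/Q̄) ÷ (ΔI/Ī) = (-91.2/421.6) ÷ (-10250/74525) = 1.573.
η > 1 ⇒ luxury.

1.573 (luxury)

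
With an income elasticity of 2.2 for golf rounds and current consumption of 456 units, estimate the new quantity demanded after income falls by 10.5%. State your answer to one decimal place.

350.7

%ΔQ ≈ η × %ΔI = 2.2 × (-10.5%) = -23.1%.
New Q ≈ 456 × (1 − 0.231) = 350.7.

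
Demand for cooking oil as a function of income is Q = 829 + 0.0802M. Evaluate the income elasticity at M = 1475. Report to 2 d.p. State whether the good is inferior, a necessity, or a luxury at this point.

At M = 1475: Q = 947.295.
dQ/dM = 0.0802.
η = (dQ/dM)·(M/Q) = 0.0802 × (1475/947.295) = 0.12.
Since 0 < η < 1, the good is a necessity.

0.12 (necessity)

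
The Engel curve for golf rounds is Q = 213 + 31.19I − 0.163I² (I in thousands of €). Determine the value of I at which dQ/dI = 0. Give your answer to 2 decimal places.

95.67

dQ/dI = 31.19 − 0.326I.
The good is inferior where dQ/dI < 0. Setting dQ/dI = 0 gives I = 31.19 / 0.326 = 95.67.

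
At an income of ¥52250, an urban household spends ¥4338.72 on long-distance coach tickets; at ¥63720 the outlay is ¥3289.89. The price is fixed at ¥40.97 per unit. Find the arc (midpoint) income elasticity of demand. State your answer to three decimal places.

-1.390

With a constant price, Q₁ = 4338.72/40.97 = 105.900 and Q₂ = 3289.89/40.97 = 80.300 (equivalently, work directly with expenditure since P cancels).
Midpoint %ΔQ = (3289.89 − 4338.72)/3814.31 = -0.27497; midpoint %ΔI = (63720 − 52250)/57985 = 0.19781.
η = -0.27497 / 0.19781 = -1.390.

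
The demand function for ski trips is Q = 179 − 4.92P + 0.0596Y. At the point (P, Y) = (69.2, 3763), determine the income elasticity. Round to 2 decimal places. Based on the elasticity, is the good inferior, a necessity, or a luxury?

3.57 (luxury)

At P = 69.2, Y = 3763: Q = 62.811.
Holding P constant, ∂Q/∂Y = 0.0596.
η_Y = (∂Q/∂Y)·(Y/Q) = 0.0596 × (3763/62.811) = 3.57.
Since η > 1, this is a luxury.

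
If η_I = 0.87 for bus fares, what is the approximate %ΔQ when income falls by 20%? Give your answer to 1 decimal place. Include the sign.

-17.4%

%ΔQ ≈ η × %ΔI = 0.87 × (-20%) = -17.4%.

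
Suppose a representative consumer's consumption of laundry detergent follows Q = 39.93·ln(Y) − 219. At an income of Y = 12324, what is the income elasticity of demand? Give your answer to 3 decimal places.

0.254

At Y = 12324: Q = 157.113.
dQ/dY = 39.93/Y = 0.00324002 at this income.
η = (dQ/dY)·(Y/Q) = 0.00324002 × (12324/157.113) = 0.254.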